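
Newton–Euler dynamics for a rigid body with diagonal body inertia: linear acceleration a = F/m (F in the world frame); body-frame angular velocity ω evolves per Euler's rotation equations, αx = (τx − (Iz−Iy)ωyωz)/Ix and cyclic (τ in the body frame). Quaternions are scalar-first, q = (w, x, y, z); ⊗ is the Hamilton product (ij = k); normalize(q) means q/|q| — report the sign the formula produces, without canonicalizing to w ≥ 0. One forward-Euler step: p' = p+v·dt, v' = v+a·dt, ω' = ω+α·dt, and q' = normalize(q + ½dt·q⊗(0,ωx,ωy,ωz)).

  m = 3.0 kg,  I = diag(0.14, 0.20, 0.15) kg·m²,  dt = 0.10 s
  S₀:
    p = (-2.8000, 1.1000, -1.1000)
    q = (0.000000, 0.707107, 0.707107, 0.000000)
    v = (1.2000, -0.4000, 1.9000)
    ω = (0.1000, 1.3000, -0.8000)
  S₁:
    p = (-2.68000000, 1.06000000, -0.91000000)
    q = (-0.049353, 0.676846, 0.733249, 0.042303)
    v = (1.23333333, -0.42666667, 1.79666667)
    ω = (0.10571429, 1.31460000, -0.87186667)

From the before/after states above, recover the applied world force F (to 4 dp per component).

F = (1.0000, -0.8000, -3.1000)

Δv = v₁−v₀ = (0.03333333, -0.02666667, -0.10333333)
F = m·Δv/dt = (1.0000, -0.8000, -3.1000)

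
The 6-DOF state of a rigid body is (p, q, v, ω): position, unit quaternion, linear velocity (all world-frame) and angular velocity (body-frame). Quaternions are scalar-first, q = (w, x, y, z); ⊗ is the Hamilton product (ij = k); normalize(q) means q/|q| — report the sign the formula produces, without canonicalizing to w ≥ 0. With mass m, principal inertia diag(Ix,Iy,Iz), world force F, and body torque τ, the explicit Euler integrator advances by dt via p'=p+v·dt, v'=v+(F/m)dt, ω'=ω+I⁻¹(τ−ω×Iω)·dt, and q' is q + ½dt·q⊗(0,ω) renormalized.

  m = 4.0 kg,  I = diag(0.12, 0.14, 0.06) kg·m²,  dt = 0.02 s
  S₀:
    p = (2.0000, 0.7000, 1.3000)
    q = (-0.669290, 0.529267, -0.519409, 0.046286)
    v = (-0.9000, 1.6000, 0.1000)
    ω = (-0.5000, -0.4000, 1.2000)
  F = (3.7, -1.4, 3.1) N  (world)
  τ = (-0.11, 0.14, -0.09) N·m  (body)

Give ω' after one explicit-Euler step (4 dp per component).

gyro term ω×Iω = (0.0384, -0.0360, 0.0040)
(τ − ω×Iω)/I = (-1.2367, 1.2571, -1.5667)
ω + α·dt = (-0.5247, -0.3749, 1.1687)

ω' = (-0.5247, -0.3749, 1.1687)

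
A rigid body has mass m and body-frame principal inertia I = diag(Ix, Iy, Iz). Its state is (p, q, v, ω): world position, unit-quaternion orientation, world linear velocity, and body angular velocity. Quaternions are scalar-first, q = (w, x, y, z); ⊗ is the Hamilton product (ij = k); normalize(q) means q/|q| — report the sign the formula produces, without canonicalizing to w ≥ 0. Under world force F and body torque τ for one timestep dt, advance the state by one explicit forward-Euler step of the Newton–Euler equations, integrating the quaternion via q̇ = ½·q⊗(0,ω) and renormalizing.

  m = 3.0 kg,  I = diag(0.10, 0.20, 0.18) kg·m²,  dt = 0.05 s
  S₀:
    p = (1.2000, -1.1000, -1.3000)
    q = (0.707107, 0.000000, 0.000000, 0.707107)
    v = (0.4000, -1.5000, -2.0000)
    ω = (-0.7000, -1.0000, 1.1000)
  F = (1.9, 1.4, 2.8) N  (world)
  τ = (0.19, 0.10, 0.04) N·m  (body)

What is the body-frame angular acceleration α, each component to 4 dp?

α = (1.6800, 0.1920, -0.1667)

gyro term ω×Iω = (0.0220, 0.0616, 0.0700)
(τ − ω×Iω)/I = (1.6800, 0.1920, -0.1667)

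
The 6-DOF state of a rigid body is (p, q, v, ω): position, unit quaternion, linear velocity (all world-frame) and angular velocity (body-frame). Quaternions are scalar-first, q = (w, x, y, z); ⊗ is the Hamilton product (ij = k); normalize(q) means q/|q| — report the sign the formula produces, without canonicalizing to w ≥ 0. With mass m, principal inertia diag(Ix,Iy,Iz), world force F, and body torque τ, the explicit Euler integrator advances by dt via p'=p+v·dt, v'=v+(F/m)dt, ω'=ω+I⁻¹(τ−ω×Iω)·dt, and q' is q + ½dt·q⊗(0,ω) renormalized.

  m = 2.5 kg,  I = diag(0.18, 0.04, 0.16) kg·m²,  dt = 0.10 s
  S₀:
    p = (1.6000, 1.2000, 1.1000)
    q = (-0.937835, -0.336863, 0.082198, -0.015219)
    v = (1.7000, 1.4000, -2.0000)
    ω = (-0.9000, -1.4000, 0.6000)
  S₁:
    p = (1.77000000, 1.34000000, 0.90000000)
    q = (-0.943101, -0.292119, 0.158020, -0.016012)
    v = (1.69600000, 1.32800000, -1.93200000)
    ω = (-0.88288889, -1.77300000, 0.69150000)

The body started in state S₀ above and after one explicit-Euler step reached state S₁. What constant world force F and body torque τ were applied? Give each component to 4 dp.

F = (-0.1000, -1.8000, 1.7000)
τ = (-0.0700, -0.1600, -0.0300)

velocity change Δv = (-0.00400000, -0.07200000, 0.06800000)
applied force F = (-0.1000, -1.8000, 1.7000)
rate change Δω = (0.01711111, -0.37300000, 0.09150000)
ω₀×(Iω₀) = (-0.1008, -0.0108, -0.1764)
τ = I·(Δω/dt) + ω₀×(Iω₀) = (-0.0700, -0.1600, -0.0300)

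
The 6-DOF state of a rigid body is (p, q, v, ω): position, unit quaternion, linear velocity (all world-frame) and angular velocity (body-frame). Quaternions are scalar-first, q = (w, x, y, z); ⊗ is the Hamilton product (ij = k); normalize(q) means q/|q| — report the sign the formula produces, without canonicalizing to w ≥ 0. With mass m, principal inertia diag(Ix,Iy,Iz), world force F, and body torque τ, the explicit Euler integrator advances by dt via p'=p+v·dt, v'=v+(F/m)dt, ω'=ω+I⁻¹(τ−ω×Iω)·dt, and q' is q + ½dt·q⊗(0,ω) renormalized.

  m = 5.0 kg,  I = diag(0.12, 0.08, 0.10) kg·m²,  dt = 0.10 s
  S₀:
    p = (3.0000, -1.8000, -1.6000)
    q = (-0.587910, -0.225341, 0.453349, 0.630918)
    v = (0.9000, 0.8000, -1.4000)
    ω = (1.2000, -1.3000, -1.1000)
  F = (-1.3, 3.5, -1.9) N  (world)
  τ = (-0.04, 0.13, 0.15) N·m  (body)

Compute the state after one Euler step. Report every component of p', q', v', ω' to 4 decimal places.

α = I⁻¹(τ − ω×Iω) = (-0.5717, 1.9550, 0.8760)
new body rate ω' = (1.1428, -1.1045, -1.0124)
Hamilton product q⊗(0,ω) = (1.5537727, -0.3839825, 1.2735095, 0.3956255)
q' = normalize(q + ½dt·q⊗(0,ω)) = (-0.5075, -0.2432, 0.5142, 0.6472)
new position p' = (3.0900, -1.7200, -1.7400)
v' = v + a·dt = (0.8740, 0.8700, -1.4380)

p' = (3.0900, -1.7200, -1.7400)
q' = (-0.5075, -0.2432, 0.5142, 0.6472)
v' = (0.8740, 0.8700, -1.4380)
ω' = (1.1428, -1.1045, -1.0124)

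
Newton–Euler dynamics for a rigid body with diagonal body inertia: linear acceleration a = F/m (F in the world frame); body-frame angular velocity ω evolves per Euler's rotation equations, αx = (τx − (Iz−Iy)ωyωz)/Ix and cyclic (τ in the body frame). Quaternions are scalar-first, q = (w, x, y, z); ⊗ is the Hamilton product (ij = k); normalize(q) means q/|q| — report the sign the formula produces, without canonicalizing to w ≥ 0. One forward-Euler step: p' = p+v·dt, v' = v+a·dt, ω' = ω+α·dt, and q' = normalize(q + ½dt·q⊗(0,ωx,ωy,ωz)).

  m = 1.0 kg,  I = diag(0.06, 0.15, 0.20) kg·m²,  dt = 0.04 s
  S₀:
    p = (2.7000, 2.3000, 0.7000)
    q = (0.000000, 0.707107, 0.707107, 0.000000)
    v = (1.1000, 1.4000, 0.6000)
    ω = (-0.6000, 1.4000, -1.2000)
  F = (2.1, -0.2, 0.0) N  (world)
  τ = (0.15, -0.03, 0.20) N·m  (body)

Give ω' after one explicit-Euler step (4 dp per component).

angular accel α = (3.9000, 0.4720, 1.3780)
ω' = ω + α·dt = (-0.4440, 1.4189, -1.1449)

ω' = (-0.4440, 1.4189, -1.1449)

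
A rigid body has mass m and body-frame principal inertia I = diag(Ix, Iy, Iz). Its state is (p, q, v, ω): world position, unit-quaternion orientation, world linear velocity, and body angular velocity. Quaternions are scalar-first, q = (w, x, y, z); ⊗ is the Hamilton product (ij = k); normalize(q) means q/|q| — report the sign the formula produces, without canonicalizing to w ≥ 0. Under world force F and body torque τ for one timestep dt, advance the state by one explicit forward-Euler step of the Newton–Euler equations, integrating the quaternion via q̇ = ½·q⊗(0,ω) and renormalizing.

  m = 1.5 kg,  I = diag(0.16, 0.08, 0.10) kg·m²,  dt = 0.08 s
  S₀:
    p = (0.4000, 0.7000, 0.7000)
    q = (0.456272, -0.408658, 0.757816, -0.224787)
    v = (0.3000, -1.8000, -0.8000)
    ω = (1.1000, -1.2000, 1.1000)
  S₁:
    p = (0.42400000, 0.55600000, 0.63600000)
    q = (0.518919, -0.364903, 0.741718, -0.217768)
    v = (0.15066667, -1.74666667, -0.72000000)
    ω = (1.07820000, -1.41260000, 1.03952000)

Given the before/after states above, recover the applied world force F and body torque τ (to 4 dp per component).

ω₁ − ω₀ = (-0.02180000, -0.21260000, -0.06048000)
ω₀×(Iω₀) = (-0.0264, 0.0726, 0.1056)
applied torque τ = (-0.0700, -0.1400, 0.0300)
v₁ − v₀ = (-0.14933333, 0.05333333, 0.08000000)
applied force F = (-2.8000, 1.0000, 1.5000)

F = (-2.8000, 1.0000, 1.5000)
τ = (-0.0700, -0.1400, 0.0300)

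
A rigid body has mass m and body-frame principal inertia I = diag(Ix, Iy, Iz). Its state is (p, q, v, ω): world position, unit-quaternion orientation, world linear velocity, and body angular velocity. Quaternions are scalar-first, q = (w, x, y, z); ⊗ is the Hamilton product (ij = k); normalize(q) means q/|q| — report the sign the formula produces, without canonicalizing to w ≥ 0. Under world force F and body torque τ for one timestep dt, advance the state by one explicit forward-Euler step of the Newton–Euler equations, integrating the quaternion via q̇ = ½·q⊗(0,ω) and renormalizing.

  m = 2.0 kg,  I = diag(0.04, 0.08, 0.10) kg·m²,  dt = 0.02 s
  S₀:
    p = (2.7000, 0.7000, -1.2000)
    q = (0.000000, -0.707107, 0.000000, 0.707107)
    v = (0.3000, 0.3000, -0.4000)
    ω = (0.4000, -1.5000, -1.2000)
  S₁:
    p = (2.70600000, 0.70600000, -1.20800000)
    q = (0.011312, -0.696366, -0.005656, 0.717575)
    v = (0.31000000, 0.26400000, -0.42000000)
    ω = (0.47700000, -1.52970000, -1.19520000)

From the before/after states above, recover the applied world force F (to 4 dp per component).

Δv = v₁−v₀ = (0.01000000, -0.03600000, -0.02000000)
F = m·Δv/dt = (1.0000, -3.6000, -2.0000)

F = (1.0000, -3.6000, -2.0000)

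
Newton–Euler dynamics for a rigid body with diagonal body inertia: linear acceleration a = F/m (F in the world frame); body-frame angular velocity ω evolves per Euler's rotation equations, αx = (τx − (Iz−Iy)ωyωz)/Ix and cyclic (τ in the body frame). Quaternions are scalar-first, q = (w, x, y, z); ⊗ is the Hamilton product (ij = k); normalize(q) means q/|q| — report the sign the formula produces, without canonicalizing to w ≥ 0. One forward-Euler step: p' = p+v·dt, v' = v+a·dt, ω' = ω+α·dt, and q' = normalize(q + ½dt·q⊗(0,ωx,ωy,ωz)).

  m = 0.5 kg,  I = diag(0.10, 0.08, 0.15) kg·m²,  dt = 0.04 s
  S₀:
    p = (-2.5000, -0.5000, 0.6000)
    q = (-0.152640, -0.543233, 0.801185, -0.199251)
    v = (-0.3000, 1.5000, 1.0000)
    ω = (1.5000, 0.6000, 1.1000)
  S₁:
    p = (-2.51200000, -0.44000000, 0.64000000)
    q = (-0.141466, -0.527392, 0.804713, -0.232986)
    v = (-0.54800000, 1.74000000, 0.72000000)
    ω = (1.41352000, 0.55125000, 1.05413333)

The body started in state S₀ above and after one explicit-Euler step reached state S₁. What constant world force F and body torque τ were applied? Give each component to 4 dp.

F = (-3.1000, 3.0000, -3.5000)
τ = (-0.1700, -0.1800, -0.1900)

Δω = ω₁−ω₀ = (-0.08648000, -0.04875000, -0.04586667)
ω₀×(Iω₀) = (0.0462, -0.0825, -0.0180)
I·α + gyro = (-0.1700, -0.1800, -0.1900)
velocity change Δv = (-0.24800000, 0.24000000, -0.28000000)
F = m·Δv/dt = (-3.1000, 3.0000, -3.5000)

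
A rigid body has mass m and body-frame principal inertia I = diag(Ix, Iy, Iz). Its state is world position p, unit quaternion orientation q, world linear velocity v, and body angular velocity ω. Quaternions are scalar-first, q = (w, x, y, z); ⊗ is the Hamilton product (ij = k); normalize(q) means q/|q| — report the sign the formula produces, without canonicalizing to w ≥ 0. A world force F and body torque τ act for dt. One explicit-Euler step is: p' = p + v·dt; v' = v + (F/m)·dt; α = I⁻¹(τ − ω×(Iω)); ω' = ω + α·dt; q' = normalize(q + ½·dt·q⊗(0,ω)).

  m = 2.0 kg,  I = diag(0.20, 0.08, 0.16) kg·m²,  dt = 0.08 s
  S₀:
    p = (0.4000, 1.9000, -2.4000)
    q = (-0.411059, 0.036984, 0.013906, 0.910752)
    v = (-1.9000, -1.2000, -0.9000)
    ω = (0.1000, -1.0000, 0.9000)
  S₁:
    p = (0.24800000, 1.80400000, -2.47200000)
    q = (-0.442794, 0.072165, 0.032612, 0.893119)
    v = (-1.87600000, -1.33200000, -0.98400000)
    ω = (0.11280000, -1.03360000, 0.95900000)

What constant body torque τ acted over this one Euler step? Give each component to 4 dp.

rate change Δω = (0.01280000, -0.03360000, 0.05900000)
precession coupling = (-0.0720, 0.0036, 0.0120)
τ = I·(Δω/dt) + ω₀×(Iω₀) = (-0.0400, -0.0300, 0.1300)

τ = (-0.0400, -0.0300, 0.1300)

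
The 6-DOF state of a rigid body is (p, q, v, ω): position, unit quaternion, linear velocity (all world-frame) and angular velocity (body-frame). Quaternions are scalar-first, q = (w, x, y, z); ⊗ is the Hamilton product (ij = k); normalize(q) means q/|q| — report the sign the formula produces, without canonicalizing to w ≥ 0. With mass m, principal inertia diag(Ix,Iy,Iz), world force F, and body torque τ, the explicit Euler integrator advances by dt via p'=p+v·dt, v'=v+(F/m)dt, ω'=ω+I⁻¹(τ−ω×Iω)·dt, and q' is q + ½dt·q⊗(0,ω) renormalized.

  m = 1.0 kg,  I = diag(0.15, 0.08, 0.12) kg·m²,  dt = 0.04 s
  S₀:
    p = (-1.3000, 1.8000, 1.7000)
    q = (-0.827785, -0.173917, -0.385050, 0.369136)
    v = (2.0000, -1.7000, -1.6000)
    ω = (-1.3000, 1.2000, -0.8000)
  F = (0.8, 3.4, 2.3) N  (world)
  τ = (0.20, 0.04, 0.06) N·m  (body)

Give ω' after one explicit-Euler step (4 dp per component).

gyro term ω×Iω = (-0.0384, 0.0312, 0.1092)
α = I⁻¹(τ − ω×Iω) = (1.5893, 0.1100, -0.4100)
new body rate ω' = (-1.2364, 1.2044, -0.8164)

ω' = (-1.2364, 1.2044, -0.8164)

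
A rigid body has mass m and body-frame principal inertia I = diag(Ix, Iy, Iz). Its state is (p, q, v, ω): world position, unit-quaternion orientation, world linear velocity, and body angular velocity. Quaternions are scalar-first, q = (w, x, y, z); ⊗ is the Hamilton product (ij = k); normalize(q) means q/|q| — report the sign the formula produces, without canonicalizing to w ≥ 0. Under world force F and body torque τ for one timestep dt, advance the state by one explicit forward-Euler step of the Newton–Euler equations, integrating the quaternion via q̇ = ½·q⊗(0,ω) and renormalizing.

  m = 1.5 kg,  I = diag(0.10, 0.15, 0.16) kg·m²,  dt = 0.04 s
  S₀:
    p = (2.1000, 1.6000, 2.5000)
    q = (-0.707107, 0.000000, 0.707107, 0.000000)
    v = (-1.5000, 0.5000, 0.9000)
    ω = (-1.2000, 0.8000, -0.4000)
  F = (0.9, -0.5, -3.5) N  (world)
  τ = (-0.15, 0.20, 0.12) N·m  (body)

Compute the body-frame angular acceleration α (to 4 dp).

ω×(Iω) gyroscopic = (-0.0032, -0.0288, -0.0480)
α = I⁻¹(τ − ω×Iω) = (-1.4680, 1.5253, 1.0500)

α = (-1.4680, 1.5253, 1.0500)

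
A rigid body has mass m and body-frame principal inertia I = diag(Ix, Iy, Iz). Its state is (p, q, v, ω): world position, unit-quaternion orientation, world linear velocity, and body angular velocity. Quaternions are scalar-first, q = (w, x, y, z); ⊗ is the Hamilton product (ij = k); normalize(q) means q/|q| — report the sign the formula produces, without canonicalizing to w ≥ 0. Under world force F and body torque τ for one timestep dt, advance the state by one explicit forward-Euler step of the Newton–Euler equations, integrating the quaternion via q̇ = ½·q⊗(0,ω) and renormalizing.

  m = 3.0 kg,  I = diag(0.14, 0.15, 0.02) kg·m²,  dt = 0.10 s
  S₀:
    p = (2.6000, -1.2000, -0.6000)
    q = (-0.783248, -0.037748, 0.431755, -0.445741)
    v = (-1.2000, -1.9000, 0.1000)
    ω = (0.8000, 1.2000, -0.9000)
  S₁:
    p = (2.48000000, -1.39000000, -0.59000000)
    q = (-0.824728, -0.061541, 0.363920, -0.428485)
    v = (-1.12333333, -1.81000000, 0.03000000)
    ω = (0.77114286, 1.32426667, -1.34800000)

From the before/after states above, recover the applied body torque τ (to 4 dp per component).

ω₁ − ω₀ = (-0.02885714, 0.12426667, -0.44800000)
precession coupling = (0.1404, -0.0864, 0.0096)
applied torque τ = (0.1000, 0.1000, -0.0800)

τ = (0.1000, 0.1000, -0.0800)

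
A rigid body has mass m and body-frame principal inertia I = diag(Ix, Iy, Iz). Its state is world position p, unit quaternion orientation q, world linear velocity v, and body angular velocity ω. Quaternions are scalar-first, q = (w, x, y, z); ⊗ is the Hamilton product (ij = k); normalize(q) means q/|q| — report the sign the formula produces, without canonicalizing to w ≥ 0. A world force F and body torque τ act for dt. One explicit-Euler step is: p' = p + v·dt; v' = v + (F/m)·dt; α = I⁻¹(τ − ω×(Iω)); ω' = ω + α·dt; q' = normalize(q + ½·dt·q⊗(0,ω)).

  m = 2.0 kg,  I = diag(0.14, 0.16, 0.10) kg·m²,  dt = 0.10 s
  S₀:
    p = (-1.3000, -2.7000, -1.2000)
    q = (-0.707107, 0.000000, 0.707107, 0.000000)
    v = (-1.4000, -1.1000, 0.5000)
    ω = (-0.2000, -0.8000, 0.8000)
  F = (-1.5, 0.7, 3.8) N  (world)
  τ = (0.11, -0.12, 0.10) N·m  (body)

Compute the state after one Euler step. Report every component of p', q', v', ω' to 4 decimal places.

p' = (-1.4400, -2.8100, -1.1500)
q' = (-0.6777, 0.0353, 0.7342, -0.0212)
v' = (-1.4750, -1.0650, 0.6900)
ω' = (-0.1489, -0.8710, 0.8968)

α = I⁻¹(τ − ω×Iω) = (0.5114, -0.7100, 0.9680)
new body rate ω' = (-0.1489, -0.8710, 0.8968)
2q̇ = q⊗(0,ω) = (0.5656856, 0.7071070, 0.5656856, -0.4242642)
updated quaternion q' = (-0.6777, 0.0353, 0.7342, -0.0212)
a = (-0.7500, 0.3500, 1.9000)
p + v·dt = (-1.4400, -2.8100, -1.1500)
new velocity v' = (-1.4750, -1.0650, 0.6900)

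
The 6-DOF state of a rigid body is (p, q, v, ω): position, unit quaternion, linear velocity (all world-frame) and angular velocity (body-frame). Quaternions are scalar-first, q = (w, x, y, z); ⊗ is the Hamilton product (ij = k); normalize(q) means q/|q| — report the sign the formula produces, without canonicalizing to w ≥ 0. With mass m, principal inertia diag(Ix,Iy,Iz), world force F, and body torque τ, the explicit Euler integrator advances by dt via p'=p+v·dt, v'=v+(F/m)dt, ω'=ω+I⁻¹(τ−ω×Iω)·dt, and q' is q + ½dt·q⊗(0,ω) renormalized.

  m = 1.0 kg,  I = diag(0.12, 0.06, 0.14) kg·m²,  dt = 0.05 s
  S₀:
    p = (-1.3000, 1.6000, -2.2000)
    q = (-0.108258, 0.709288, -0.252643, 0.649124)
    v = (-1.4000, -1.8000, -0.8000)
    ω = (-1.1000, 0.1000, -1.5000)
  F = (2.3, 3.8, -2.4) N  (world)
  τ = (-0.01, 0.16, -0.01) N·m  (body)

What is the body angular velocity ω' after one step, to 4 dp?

gyro term ω×Iω = (-0.0120, -0.0330, 0.0066)
(τ − ω×Iω)/I = (0.0167, 3.2167, -0.1186)
new body rate ω' = (-1.0992, 0.2608, -1.5059)

ω' = (-1.0992, 0.2608, -1.5059)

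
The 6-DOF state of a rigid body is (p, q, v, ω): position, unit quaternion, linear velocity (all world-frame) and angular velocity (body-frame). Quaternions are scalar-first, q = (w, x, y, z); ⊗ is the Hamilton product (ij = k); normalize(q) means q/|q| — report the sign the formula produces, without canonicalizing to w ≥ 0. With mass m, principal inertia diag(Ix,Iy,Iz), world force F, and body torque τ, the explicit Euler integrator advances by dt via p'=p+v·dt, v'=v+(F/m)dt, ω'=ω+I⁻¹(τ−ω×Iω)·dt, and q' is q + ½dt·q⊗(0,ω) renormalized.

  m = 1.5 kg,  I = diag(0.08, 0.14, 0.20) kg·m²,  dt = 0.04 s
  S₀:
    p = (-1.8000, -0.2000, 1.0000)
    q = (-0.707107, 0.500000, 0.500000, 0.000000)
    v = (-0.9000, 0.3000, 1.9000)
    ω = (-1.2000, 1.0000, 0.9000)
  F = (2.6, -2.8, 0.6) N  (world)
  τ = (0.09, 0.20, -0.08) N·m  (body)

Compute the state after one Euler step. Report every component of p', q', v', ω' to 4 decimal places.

p' = (-1.8360, -0.1880, 1.0760)
q' = (-0.7046, 0.5256, 0.4765, 0.0093)
v' = (-0.8307, 0.2253, 1.9160)
ω' = (-1.1820, 1.0201, 0.8984)

α = I⁻¹(τ − ω×Iω) = (0.4500, 0.5029, -0.0400)
ω' = ω + α·dt = (-1.1820, 1.0201, 0.8984)
q⊗(0,ω) = (0.1000000, 1.2985284, -1.1571070, 0.4636037)
q + ½dt·q⊗(0,ω), renormalized = (-0.7046, 0.5256, 0.4765, 0.0093)
a = F/m = (1.7333, -1.8667, 0.4000)
p + v·dt = (-1.8360, -0.1880, 1.0760)
v' = v + a·dt = (-0.8307, 0.2253, 1.9160)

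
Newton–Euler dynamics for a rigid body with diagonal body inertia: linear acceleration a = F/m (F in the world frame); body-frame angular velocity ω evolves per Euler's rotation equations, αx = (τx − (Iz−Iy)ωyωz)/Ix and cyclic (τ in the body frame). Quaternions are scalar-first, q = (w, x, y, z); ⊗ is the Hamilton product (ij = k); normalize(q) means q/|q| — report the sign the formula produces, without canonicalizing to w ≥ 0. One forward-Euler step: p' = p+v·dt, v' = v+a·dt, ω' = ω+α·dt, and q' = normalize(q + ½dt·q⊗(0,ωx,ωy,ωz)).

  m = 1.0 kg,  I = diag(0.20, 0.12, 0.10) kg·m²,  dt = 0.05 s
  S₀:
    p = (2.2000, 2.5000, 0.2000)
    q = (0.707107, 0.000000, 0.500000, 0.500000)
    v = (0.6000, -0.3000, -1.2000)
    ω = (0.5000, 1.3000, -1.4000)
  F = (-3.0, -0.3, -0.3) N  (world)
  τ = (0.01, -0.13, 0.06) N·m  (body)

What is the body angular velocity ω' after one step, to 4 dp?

precession coupling ω×(Iω) = (0.0364, -0.0700, -0.0520)
α = I⁻¹(τ − ω×Iω) = (-0.1320, -0.5000, 1.1200)
ω' = ω + α·dt = (0.4934, 1.2750, -1.3440)

ω' = (0.4934, 1.2750, -1.3440)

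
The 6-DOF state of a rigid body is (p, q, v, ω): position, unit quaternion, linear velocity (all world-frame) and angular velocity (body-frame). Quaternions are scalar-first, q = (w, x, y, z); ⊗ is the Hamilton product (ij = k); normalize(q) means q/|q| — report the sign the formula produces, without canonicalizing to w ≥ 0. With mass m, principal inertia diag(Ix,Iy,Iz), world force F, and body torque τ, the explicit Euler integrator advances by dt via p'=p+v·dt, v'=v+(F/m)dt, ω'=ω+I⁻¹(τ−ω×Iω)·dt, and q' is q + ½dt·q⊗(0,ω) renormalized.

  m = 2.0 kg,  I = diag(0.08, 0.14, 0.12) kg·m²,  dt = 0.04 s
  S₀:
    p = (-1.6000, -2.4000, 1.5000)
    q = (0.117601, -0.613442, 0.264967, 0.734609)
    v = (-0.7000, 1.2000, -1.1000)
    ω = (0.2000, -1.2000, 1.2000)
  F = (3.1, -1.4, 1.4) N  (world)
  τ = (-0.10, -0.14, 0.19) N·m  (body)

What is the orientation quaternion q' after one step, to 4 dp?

2q̇ = q⊗(0,ω) = (-0.4408820, 1.2230114, 0.7419310, 0.8242582)
updated quaternion q' = (0.1087, -0.5886, 0.2796, 0.7507)

q' = (0.1087, -0.5886, 0.2796, 0.7507)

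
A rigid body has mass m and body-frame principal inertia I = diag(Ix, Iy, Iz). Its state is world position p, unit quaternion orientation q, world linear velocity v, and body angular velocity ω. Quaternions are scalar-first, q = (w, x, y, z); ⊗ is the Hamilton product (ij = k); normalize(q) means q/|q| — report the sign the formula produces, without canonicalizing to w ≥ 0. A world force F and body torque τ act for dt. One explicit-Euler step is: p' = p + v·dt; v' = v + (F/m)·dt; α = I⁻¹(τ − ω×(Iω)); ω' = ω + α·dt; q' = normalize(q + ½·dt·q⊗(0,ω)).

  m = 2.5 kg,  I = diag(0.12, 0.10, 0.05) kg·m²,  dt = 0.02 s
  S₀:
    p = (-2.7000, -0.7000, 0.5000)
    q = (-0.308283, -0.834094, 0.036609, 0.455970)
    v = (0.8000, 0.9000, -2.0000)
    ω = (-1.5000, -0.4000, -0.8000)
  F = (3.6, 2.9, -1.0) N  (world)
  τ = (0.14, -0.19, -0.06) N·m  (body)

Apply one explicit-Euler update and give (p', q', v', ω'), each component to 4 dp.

p' = (-2.6840, -0.6820, 0.4600)
q' = (-0.3170, -0.8278, 0.0243, 0.4623)
v' = (0.8288, 0.9232, -2.0080)
ω' = (-1.4740, -0.4548, -0.8192)

p + v·dt = (-2.6840, -0.6820, 0.4600)
new velocity v' = (0.8288, 0.9232, -2.0080)
gyro term ω×Iω = (-0.0160, 0.0840, -0.0120)
α = I⁻¹(τ − ω×Iω) = (1.3000, -2.7400, -0.9600)
ω' = ω + α·dt = (-1.4740, -0.4548, -0.8192)
Hamilton product q⊗(0,ω) = (-0.8717214, 0.6155253, -1.2279170, 0.6351775)
q + ½dt·q⊗(0,ω), renormalized = (-0.3170, -0.8278, 0.0243, 0.4623)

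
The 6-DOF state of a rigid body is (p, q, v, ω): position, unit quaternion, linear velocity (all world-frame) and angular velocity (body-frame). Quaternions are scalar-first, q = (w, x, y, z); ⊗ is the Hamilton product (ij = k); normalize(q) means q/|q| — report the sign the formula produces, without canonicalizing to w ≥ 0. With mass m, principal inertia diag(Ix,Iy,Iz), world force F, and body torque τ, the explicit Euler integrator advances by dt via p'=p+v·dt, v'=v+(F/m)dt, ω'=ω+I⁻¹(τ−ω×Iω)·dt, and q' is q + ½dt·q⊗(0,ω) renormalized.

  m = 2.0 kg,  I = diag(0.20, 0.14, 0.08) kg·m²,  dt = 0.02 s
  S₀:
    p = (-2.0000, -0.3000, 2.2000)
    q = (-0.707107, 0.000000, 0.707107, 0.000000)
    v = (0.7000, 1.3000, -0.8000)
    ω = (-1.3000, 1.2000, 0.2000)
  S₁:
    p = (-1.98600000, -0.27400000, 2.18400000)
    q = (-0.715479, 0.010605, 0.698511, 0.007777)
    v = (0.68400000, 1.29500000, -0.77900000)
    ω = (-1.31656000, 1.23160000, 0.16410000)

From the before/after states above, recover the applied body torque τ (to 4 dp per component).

rate change Δω = (-0.01656000, 0.03160000, -0.03590000)
precession coupling = (-0.0144, -0.0312, 0.0936)
applied torque τ = (-0.1800, 0.1900, -0.0500)

τ = (-0.1800, 0.1900, -0.0500)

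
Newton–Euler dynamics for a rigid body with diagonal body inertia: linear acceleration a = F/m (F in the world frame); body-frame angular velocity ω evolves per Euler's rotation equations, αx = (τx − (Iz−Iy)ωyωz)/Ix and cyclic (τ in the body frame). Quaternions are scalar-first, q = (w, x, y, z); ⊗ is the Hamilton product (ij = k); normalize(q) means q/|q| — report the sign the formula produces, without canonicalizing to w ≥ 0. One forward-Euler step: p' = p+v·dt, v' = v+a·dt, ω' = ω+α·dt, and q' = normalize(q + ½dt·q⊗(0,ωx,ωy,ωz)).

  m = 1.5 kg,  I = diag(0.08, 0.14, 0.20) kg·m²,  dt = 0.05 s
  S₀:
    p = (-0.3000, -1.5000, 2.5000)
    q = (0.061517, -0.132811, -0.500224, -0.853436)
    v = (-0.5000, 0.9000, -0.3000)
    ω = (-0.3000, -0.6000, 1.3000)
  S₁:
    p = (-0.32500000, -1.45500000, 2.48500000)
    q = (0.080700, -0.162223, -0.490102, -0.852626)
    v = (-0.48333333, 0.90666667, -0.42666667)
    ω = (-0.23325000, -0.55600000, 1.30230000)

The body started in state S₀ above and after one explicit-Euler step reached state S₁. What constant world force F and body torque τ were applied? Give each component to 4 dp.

v₁ − v₀ = (0.01666667, 0.00666667, -0.12666667)
F = m·Δv/dt = (0.5000, 0.2000, -3.8000)
Δω = ω₁−ω₀ = (0.06675000, 0.04400000, 0.00230000)
precession coupling = (-0.0468, 0.0468, 0.0108)
applied torque τ = (0.0600, 0.1700, 0.0200)

F = (0.5000, 0.2000, -3.8000)
τ = (0.0600, 0.1700, 0.0200)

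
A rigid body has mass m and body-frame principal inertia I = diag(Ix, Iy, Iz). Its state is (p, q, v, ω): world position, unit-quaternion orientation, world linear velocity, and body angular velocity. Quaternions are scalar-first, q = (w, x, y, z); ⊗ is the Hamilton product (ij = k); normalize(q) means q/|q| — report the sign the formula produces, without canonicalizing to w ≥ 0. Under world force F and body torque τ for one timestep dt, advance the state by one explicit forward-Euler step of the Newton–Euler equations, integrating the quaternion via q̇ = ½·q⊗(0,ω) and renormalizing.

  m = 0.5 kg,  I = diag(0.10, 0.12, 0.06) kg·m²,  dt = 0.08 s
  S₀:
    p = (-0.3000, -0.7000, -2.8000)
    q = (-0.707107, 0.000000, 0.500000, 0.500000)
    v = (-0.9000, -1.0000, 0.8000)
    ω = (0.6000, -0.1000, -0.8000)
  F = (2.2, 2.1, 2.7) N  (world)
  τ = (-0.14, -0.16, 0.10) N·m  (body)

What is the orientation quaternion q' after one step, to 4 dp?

q' = (-0.6886, -0.0309, 0.5144, 0.5102)

q⊗(0,ω) = (0.4500000, -0.7742642, 0.3707107, 0.2656856)
q' = normalize(q + ½dt·q⊗(0,ω)) = (-0.6886, -0.0309, 0.5144, 0.5102)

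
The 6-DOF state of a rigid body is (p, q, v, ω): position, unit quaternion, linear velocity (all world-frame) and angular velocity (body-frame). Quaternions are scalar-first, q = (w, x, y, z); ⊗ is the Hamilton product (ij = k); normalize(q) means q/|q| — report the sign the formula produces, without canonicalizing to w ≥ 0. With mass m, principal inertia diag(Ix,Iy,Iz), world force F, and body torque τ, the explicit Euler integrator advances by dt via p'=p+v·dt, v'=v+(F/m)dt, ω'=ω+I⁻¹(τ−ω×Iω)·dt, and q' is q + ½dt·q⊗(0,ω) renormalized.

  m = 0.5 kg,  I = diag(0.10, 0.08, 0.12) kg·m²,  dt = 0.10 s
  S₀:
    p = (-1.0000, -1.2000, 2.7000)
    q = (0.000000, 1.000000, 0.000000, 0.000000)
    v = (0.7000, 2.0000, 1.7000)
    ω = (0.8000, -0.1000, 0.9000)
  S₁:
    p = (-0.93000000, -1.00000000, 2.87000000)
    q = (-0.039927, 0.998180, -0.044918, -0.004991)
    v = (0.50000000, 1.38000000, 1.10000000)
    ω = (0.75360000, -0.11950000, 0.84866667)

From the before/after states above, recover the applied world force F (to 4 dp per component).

v₁ − v₀ = (-0.20000000, -0.62000000, -0.60000000)
m·(v₁−v₀)/dt = (-1.0000, -3.1000, -3.0000)

F = (-1.0000, -3.1000, -3.0000)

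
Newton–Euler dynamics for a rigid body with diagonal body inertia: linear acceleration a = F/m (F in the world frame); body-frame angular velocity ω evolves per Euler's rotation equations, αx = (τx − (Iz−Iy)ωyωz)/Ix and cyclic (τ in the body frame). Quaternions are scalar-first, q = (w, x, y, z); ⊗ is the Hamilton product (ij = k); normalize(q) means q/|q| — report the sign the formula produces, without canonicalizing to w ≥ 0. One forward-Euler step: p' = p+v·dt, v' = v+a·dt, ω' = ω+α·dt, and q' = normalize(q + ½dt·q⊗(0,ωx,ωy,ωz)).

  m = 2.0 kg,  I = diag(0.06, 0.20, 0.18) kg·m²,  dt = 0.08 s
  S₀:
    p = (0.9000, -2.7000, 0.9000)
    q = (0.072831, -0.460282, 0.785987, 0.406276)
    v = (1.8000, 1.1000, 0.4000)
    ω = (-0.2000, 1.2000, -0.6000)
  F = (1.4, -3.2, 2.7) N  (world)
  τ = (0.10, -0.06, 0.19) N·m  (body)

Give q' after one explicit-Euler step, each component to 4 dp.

2q̇ = q⊗(0,ω) = (-0.7914752, -0.9736896, -0.2700272, -0.4388396)
q + ½dt·q⊗(0,ω), renormalized = (0.0411, -0.4985, 0.7740, 0.3882)

q' = (0.0411, -0.4985, 0.7740, 0.3882)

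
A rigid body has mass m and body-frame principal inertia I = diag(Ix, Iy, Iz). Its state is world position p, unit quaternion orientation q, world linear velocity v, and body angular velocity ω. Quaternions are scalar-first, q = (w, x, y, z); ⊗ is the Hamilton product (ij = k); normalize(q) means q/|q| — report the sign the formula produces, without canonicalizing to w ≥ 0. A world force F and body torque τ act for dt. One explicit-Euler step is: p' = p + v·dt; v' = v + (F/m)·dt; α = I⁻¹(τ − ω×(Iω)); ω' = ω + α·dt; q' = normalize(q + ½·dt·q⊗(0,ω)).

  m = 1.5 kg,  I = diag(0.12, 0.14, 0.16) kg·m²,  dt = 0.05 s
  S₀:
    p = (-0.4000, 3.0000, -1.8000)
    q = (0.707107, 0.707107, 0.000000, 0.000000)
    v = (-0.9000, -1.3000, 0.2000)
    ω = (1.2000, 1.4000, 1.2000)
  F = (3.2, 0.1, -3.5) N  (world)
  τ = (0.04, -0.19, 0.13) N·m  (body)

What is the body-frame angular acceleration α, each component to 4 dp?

α = (0.0533, -0.9457, 0.6025)

precession coupling ω×(Iω) = (0.0336, -0.0576, 0.0336)
(τ − ω×Iω)/I = (0.0533, -0.9457, 0.6025)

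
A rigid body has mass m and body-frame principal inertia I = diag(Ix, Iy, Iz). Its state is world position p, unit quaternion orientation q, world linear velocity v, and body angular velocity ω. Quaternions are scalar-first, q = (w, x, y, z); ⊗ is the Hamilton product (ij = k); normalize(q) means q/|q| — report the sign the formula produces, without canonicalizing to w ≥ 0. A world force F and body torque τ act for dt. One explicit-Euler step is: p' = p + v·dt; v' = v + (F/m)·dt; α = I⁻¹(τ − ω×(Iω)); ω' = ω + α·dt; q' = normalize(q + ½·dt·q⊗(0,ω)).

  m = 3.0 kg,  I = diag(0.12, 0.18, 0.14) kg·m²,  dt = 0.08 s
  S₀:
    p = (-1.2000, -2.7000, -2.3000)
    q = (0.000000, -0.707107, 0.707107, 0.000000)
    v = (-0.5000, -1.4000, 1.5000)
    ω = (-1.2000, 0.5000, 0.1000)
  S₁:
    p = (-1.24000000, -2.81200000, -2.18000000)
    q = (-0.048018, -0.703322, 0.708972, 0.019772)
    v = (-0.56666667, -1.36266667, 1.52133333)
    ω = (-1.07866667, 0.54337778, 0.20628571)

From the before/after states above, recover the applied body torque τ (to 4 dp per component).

τ = (0.1800, 0.1000, 0.1500)

rate change Δω = (0.12133333, 0.04337778, 0.10628571)
applied torque τ = (0.1800, 0.1000, 0.1500)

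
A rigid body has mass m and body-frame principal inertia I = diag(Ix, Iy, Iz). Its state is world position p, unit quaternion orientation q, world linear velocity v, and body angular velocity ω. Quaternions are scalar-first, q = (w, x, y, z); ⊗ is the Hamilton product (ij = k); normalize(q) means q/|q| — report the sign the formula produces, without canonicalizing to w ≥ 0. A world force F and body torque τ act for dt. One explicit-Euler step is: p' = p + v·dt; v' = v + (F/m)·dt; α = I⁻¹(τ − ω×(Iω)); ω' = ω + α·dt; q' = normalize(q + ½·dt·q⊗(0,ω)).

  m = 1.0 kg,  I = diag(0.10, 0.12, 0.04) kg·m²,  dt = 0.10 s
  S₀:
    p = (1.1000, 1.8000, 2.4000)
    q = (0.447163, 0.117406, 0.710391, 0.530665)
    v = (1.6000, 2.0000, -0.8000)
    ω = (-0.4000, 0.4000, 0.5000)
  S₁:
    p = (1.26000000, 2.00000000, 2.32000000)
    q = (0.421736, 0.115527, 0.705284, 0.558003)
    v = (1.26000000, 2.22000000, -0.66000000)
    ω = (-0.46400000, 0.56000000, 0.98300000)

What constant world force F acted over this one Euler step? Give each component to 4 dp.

v₁ − v₀ = (-0.34000000, 0.22000000, 0.14000000)
F = m·Δv/dt = (-3.4000, 2.2000, 1.4000)

F = (-3.4000, 2.2000, 1.4000)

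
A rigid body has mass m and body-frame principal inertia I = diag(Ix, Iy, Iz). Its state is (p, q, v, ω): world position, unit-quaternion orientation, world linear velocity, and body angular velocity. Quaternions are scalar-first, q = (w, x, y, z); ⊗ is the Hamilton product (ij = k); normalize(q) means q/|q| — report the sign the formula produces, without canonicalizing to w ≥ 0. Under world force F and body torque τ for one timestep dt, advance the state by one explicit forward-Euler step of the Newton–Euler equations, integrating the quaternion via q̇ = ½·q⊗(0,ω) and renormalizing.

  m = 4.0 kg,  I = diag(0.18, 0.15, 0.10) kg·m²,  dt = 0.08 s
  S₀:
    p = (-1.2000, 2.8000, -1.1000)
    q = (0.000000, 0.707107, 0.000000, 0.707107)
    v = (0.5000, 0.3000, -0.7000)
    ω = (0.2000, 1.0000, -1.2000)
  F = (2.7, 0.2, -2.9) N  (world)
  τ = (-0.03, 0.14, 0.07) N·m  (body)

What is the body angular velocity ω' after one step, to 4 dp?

ω×(Iω) gyroscopic = (0.0600, -0.0192, -0.0060)
α = I⁻¹(τ − ω×Iω) = (-0.5000, 1.0613, 0.7600)
new body rate ω' = (0.1600, 1.0849, -1.1392)

ω' = (0.1600, 1.0849, -1.1392)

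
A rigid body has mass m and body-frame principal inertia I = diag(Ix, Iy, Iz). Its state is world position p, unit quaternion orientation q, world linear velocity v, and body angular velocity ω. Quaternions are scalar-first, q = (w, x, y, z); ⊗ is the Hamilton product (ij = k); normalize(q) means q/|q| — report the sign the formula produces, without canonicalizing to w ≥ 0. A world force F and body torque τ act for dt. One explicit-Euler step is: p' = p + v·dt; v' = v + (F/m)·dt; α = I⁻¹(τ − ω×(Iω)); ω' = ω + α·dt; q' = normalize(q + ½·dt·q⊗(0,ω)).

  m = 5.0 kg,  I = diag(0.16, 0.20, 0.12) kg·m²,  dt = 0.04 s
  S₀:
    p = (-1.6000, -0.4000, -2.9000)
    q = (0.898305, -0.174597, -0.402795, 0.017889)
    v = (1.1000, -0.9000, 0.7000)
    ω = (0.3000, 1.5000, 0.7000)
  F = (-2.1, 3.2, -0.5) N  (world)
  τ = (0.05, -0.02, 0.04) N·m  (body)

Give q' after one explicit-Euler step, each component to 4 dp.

2q̇ = q⊗(0,ω) = (0.6440493, -0.0392985, 1.4750421, 0.4877565)
updated quaternion q' = (0.9107, -0.1753, -0.3731, 0.0276)

q' = (0.9107, -0.1753, -0.3731, 0.0276)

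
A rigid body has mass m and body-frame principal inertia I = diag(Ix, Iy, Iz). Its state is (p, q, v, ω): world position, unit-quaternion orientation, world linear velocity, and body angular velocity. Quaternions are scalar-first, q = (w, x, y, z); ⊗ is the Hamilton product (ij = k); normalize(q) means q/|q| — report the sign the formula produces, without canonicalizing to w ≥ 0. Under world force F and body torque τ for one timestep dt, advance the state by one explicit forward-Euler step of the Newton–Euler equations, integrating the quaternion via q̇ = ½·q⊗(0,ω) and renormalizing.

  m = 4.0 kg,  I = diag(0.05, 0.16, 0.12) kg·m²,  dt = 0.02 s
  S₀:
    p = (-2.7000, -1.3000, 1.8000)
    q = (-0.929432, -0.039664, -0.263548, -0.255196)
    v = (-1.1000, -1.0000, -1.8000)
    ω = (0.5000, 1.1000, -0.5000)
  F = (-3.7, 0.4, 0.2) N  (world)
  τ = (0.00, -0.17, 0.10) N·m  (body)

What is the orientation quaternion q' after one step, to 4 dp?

q' = (-0.9275, -0.0402, -0.2752, -0.2496)

Hamilton product q⊗(0,ω) = (0.1821368, -0.0522264, -1.1698052, 0.5528596)
q + ½dt·q⊗(0,ω), renormalized = (-0.9275, -0.0402, -0.2752, -0.2496)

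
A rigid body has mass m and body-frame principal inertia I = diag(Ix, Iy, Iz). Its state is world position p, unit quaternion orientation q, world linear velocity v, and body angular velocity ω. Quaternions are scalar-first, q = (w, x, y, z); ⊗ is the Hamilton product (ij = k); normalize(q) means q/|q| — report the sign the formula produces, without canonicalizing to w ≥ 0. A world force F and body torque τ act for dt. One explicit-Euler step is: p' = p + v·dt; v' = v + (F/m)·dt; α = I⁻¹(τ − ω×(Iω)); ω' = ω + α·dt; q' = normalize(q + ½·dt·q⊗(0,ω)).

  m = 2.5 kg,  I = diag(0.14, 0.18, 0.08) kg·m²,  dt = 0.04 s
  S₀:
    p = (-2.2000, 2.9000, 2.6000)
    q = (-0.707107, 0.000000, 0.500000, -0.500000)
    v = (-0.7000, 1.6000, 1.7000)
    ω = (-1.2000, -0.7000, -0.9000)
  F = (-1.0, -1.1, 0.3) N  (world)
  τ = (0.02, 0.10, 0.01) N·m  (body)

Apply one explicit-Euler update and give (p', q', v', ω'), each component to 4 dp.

ω×(Iω) gyroscopic = (-0.0630, 0.0648, 0.0336)
α = I⁻¹(τ − ω×Iω) = (0.5929, 0.1956, -0.2950)
ω + α·dt = (-1.1763, -0.6922, -0.9118)
q⊗(0,ω) = (-0.1000000, 0.0485284, 1.0949749, 1.2363963)
q' = normalize(q + ½dt·q⊗(0,ω)) = (-0.7087, 0.0010, 0.5216, -0.4750)
linear accel F/m = (-0.4000, -0.4400, 0.1200)
p' = p + v·dt = (-2.2280, 2.9640, 2.6680)
v + (F/m)dt = (-0.7160, 1.5824, 1.7048)

p' = (-2.2280, 2.9640, 2.6680)
q' = (-0.7087, 0.0010, 0.5216, -0.4750)
v' = (-0.7160, 1.5824, 1.7048)
ω' = (-1.1763, -0.6922, -0.9118)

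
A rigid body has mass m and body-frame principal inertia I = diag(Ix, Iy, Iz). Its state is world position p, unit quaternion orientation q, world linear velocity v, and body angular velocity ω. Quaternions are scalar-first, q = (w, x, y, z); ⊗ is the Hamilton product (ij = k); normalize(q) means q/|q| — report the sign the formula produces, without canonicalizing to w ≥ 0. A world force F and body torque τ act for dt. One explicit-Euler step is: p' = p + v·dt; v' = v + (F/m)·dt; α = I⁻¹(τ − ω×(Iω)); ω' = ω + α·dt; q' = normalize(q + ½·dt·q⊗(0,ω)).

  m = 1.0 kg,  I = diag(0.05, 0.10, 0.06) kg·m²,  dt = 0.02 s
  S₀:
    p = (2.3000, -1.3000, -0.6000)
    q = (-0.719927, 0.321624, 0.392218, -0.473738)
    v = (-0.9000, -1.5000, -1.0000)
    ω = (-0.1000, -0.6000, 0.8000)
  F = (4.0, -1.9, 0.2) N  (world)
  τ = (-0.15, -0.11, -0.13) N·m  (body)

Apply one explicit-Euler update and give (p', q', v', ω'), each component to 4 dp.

p' = (2.2820, -1.3300, -0.6200)
q' = (-0.7134, 0.3226, 0.3944, -0.4810)
v' = (-0.8200, -1.5380, -0.9960)
ω' = (-0.1677, -0.6222, 0.7557)

gyro term ω×Iω = (0.0192, 0.0008, 0.0030)
α = I⁻¹(τ − ω×Iω) = (-3.3840, -1.1080, -2.2167)
ω' = ω + α·dt = (-0.1677, -0.6222, 0.7557)
q⊗(0,ω) = (0.6464836, 0.1015243, 0.2220308, -0.7296942)
updated quaternion q' = (-0.7134, 0.3226, 0.3944, -0.4810)
a = F/m = (4.0000, -1.9000, 0.2000)
p' = p + v·dt = (2.2820, -1.3300, -0.6200)
v' = v + a·dt = (-0.8200, -1.5380, -0.9960)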